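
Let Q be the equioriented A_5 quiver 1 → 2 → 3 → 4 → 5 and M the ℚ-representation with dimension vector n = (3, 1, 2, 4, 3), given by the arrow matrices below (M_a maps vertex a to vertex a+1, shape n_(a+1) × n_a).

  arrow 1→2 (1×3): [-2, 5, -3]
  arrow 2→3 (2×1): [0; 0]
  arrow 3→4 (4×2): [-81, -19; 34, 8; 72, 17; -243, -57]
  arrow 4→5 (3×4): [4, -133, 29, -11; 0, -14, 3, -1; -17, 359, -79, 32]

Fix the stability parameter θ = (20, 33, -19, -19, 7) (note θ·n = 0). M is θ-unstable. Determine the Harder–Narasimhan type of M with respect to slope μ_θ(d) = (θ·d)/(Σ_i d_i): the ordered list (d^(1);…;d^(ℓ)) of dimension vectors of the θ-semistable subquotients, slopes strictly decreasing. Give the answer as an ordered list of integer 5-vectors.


Interval decomposition of M: I[1,1]^2, I[1,2], I[3,4], I[3,5], I[4,5]^2.
HN type (ℓ=4): μ^(1)=33; μ^(2)=20; μ^(3)=7; μ^(4)=-19

((0, 1, 0, 0, 0); (3, 0, 0, 0, 0); (0, 0, 0, 0, 3); (0, 0, 2, 4, 0))


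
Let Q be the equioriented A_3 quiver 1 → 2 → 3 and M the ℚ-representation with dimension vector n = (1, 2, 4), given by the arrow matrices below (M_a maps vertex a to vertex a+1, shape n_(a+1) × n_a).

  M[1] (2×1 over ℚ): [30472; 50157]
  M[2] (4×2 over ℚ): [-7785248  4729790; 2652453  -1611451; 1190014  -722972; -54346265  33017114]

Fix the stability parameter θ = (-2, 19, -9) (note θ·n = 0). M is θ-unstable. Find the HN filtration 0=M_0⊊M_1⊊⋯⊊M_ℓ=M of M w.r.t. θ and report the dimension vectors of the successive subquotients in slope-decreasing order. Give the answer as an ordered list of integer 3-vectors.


Barcode: M ≅ I[1,3], I[2,3], I[3,3]^2. HN layers by μ_θ (3 steps, strictly decreasing):
  μ^(1)=5; μ^(2)=-2; μ^(3)=-9

((0, 2, 2); (1, 0, 0); (0, 0, 2))


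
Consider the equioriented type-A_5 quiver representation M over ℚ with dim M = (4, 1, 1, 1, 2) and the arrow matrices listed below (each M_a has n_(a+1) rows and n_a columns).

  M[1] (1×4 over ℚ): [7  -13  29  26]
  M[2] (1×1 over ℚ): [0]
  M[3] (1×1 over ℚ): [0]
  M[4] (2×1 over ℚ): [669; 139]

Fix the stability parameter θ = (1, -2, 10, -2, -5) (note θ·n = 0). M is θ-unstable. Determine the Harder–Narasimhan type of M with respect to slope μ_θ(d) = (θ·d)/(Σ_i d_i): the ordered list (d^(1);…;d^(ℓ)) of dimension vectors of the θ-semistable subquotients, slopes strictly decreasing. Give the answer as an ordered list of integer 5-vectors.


Barcode: M ≅ I[1,1]^3, I[1,2], I[3,3], I[4,5], I[5,5]. HN layers by μ_θ (5 steps, strictly decreasing):
  μ^(1)=10; μ^(2)=1; μ^(3)=-1/2; μ^(4)=-7/2; μ^(5)=-5

((0, 0, 1, 0, 0); (3, 0, 0, 0, 0); (1, 1, 0, 0, 0); (0, 0, 0, 1, 1); (0, 0, 0, 0, 1))


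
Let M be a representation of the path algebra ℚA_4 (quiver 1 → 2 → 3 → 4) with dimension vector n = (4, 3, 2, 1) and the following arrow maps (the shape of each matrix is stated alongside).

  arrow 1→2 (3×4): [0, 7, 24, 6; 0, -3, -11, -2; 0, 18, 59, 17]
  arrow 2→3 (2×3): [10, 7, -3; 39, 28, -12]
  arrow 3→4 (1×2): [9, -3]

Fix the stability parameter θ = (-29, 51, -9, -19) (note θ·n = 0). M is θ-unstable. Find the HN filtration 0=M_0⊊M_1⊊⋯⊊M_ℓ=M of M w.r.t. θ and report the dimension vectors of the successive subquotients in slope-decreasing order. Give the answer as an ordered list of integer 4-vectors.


Barcode: M ≅ I[1,1], I[1,2], I[1,3], I[1,4]. HN layers by μ_θ (4 steps, strictly decreasing):
  μ^(1)=51; μ^(2)=21; μ^(3)=23/3; μ^(4)=-29

((0, 1, 0, 0); (0, 1, 1, 0); (0, 1, 1, 1); (4, 0, 0, 0))


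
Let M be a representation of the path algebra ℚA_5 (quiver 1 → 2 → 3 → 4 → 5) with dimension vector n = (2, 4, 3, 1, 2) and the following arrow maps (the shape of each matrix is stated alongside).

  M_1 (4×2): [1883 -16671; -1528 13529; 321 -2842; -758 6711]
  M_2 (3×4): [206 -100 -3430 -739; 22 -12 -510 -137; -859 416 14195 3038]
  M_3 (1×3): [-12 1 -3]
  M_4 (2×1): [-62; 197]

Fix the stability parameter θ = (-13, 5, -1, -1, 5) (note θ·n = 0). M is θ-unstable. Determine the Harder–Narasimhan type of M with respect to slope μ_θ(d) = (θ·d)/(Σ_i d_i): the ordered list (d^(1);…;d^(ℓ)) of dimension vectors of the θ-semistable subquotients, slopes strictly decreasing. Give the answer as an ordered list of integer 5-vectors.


Via rank(M_{q-1}∘⋯∘M_p): M ≅ I[1,2], I[1,3], I[2,2], I[2,5], I[3,3], I[5,5].
μ_θ-semistable layers: μ^(1)=5; μ^(2)=2; μ^(3)=1; μ^(4)=-1; μ^(5)=-13

((0, 2, 0, 0, 2); (0, 1, 1, 0, 0); (0, 1, 1, 1, 0); (0, 0, 1, 0, 0); (2, 0, 0, 0, 0))


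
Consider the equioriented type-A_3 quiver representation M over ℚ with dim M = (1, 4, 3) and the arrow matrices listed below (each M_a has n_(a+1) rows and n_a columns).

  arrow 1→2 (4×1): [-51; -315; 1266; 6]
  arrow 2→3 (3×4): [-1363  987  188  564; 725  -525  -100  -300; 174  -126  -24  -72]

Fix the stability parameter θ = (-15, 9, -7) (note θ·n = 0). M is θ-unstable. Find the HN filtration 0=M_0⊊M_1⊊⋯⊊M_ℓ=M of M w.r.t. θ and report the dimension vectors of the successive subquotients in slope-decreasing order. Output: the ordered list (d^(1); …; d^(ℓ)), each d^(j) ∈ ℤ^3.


Barcode: M ≅ I[1,2], I[2,2]^2, I[2,3], I[3,3]^2. HN layers by μ_θ (4 steps, strictly decreasing):
  μ^(1)=9; μ^(2)=1; μ^(3)=-7; μ^(4)=-15

((0, 3, 0); (0, 1, 1); (0, 0, 2); (1, 0, 0))


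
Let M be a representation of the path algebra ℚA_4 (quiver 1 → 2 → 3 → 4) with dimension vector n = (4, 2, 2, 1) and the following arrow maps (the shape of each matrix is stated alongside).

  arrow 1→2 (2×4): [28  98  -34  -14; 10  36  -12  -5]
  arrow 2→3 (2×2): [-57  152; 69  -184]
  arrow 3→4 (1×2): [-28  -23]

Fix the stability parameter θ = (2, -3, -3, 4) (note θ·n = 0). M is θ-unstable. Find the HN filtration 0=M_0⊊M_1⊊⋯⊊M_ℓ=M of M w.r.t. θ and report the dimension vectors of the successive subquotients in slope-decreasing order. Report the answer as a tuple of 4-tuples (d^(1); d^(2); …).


Via rank(M_{q-1}∘⋯∘M_p): M ≅ I[1,1]^2, I[1,2], I[1,4], I[3,3].
μ_θ-semistable layers: μ^(1)=4; μ^(2)=2; μ^(3)=-1/2; μ^(4)=-4/3; μ^(5)=-3

((0, 0, 0, 1); (2, 0, 0, 0); (1, 1, 0, 0); (1, 1, 1, 0); (0, 0, 1, 0))


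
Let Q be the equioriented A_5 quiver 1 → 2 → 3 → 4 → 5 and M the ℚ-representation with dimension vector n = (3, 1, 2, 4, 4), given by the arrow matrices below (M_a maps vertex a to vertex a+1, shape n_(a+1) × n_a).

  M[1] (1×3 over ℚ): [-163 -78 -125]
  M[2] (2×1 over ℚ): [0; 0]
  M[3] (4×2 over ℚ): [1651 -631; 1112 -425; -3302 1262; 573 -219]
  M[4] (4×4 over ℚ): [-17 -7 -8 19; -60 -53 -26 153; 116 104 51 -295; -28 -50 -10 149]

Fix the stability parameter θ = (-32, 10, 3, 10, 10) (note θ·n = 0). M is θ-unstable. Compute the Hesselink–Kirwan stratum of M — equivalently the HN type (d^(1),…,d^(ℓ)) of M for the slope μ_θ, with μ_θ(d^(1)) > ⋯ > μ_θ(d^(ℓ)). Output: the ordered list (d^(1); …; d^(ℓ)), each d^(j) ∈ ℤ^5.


Barcode: M ≅ I[1,1]^2, I[1,2], I[3,5]^2, I[4,5]^2. HN layers by μ_θ (3 steps, strictly decreasing):
  μ^(1)=10; μ^(2)=3; μ^(3)=-32

((0, 1, 0, 4, 4); (0, 0, 2, 0, 0); (3, 0, 0, 0, 0))


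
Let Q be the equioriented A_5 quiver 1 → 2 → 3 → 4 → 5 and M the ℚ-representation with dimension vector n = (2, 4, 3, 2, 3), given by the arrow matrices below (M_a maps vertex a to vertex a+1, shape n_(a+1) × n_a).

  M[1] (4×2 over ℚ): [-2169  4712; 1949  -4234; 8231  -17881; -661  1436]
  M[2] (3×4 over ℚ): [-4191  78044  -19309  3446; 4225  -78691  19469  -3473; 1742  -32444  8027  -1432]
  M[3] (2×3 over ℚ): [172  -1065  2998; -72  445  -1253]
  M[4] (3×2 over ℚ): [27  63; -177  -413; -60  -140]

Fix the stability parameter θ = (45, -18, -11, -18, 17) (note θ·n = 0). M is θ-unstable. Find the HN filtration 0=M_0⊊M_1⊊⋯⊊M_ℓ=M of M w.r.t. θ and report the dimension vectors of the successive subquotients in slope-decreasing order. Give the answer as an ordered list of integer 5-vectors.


Barcode: M ≅ I[1,4], I[1,5], I[2,2], I[2,3], I[5,5]^2. HN layers by μ_θ (4 steps, strictly decreasing):
  μ^(1)=17; μ^(2)=-1/2; μ^(3)=-11; μ^(4)=-18

((0, 0, 0, 0, 3); (2, 2, 2, 2, 0); (0, 0, 1, 0, 0); (0, 2, 0, 0, 0))


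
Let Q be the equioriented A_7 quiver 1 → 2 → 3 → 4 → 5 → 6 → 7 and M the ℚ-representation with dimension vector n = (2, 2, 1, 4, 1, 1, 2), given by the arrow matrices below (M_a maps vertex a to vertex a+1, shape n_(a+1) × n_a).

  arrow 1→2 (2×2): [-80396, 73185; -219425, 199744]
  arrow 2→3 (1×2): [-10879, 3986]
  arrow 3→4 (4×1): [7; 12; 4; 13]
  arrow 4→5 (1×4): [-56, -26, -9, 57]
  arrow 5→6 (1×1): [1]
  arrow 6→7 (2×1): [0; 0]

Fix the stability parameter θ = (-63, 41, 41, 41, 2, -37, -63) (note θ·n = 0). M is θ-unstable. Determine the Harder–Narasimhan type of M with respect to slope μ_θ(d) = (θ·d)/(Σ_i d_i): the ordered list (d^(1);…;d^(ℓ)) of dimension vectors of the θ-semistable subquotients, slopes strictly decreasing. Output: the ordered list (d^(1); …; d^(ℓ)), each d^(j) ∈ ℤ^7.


Barcode: M ≅ I[1,2], I[1,6], I[4,4]^3, I[7,7]^2. HN layers by μ_θ (3 steps, strictly decreasing):
  μ^(1)=41; μ^(2)=88/5; μ^(3)=-63

((0, 1, 0, 3, 0, 0, 0); (0, 1, 1, 1, 1, 1, 0); (2, 0, 0, 0, 0, 0, 2))


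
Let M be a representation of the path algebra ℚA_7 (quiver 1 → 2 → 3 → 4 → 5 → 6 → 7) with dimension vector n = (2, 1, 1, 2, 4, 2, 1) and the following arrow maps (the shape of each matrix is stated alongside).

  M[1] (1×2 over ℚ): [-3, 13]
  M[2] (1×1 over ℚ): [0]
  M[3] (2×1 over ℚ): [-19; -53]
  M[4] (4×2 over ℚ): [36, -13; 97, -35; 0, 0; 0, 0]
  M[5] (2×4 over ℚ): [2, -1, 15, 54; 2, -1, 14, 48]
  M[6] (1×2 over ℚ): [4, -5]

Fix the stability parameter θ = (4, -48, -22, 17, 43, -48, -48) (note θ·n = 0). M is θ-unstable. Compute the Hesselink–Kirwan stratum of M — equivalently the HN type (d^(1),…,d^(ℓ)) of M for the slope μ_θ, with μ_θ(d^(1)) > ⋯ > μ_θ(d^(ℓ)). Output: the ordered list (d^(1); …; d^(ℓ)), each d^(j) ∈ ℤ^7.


Via rank(M_{q-1}∘⋯∘M_p): M ≅ I[1,1], I[1,2], I[3,7], I[4,5], I[5,5], I[5,6].
μ_θ-semistable layers: μ^(1)=43; μ^(2)=17; μ^(3)=4; μ^(4)=-5/2; μ^(5)=-9; μ^(6)=-22

((0, 0, 0, 0, 2, 0, 0); (0, 0, 0, 1, 0, 0, 0); (1, 0, 0, 0, 0, 0, 0); (0, 0, 0, 0, 1, 1, 0); (0, 0, 0, 1, 1, 1, 1); (1, 1, 1, 0, 0, 0, 0))


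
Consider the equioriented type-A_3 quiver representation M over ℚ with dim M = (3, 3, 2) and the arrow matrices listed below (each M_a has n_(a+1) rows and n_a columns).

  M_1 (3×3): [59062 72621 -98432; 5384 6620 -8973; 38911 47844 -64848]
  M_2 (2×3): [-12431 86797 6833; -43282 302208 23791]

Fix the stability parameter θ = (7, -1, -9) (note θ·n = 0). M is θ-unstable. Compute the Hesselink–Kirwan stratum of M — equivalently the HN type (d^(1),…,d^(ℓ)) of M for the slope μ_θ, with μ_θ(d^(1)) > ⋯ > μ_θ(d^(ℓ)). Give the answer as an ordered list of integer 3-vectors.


Via rank(M_{q-1}∘⋯∘M_p): M ≅ I[1,2], I[1,3]^2.
μ_θ-semistable layers: μ^(1)=3; μ^(2)=-1

((1, 1, 0); (2, 2, 2))


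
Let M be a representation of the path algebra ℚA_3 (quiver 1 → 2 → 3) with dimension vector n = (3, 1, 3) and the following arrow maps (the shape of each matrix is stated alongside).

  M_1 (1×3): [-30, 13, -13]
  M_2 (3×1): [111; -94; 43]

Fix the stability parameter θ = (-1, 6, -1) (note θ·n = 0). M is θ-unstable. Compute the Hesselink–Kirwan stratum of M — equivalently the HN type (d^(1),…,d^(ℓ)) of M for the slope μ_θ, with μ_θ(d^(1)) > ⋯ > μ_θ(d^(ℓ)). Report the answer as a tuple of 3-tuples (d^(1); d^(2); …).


Interval decomposition of M: I[1,1]^2, I[1,3], I[3,3]^2.
HN type (ℓ=2): μ^(1)=5/2; μ^(2)=-1

((0, 1, 1); (3, 0, 2))


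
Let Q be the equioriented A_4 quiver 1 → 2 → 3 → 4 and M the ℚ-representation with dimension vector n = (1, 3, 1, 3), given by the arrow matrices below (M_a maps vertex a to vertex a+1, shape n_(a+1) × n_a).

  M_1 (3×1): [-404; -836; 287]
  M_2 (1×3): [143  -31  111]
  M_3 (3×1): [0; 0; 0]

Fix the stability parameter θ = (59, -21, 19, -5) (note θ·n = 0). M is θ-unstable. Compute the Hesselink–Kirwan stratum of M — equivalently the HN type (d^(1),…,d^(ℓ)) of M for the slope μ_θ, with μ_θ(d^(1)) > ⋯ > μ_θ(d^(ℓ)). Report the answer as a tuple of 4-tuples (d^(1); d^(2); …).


Barcode: M ≅ I[1,3], I[2,2]^2, I[4,4]^3. HN layers by μ_θ (3 steps, strictly decreasing):
  μ^(1)=19; μ^(2)=-5; μ^(3)=-21

((1, 1, 1, 0); (0, 0, 0, 3); (0, 2, 0, 0))


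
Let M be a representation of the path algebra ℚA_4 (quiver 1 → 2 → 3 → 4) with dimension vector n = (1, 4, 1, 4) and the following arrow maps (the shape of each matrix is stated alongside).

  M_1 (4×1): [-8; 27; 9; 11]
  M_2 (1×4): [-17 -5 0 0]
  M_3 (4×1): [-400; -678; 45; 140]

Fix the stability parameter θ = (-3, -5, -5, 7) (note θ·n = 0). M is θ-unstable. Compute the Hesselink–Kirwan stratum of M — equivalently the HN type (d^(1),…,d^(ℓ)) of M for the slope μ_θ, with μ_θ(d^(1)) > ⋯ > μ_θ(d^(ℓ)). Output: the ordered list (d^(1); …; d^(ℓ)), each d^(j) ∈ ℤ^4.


Via rank(M_{q-1}∘⋯∘M_p): M ≅ I[1,4], I[2,2]^3, I[4,4]^3.
μ_θ-semistable layers: μ^(1)=7; μ^(2)=-13/3; μ^(3)=-5

((0, 0, 0, 4); (1, 1, 1, 0); (0, 3, 0, 0))


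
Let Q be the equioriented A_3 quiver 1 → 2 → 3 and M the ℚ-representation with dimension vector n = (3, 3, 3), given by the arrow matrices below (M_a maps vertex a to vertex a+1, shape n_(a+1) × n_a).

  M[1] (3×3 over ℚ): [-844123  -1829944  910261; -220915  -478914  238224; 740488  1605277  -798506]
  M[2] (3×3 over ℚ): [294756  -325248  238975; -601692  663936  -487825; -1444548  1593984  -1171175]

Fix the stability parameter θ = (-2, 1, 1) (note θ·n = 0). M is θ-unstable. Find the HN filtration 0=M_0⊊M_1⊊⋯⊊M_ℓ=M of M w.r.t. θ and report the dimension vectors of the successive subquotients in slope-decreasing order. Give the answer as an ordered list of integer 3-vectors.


Barcode: M ≅ I[1,2]^2, I[1,3], I[3,3]^2. HN layers by μ_θ (2 steps, strictly decreasing):
  μ^(1)=1; μ^(2)=-2

((0, 3, 3); (3, 0, 0))


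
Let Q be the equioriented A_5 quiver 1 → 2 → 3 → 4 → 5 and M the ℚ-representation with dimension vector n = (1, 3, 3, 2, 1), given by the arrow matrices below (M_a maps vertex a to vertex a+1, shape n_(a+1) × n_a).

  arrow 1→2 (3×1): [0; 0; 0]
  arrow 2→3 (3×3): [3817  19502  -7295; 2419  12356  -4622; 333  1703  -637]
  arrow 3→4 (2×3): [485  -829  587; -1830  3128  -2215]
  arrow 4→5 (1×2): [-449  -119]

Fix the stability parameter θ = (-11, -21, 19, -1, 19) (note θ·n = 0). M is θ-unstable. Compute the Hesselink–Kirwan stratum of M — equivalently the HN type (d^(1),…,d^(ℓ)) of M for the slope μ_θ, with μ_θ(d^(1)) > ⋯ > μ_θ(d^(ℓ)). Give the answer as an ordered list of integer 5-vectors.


Barcode: M ≅ I[1,1], I[2,3], I[2,4], I[2,5]. HN layers by μ_θ (4 steps, strictly decreasing):
  μ^(1)=19; μ^(2)=9; μ^(3)=-11; μ^(4)=-21

((0, 0, 1, 0, 1); (0, 0, 2, 2, 0); (1, 0, 0, 0, 0); (0, 3, 0, 0, 0))


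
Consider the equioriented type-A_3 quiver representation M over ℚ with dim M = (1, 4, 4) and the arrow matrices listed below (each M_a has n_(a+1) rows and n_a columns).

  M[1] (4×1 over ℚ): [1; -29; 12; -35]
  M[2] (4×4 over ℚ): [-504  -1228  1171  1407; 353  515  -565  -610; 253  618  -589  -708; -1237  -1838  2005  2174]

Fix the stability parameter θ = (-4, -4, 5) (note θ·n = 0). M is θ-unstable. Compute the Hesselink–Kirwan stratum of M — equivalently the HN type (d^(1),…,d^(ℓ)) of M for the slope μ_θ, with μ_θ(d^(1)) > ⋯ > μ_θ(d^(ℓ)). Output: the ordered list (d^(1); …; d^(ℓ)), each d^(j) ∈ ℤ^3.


Barcode: M ≅ I[1,3], I[2,3]^3. HN layers by μ_θ (2 steps, strictly decreasing):
  μ^(1)=5; μ^(2)=-4

((0, 0, 4); (1, 4, 0))


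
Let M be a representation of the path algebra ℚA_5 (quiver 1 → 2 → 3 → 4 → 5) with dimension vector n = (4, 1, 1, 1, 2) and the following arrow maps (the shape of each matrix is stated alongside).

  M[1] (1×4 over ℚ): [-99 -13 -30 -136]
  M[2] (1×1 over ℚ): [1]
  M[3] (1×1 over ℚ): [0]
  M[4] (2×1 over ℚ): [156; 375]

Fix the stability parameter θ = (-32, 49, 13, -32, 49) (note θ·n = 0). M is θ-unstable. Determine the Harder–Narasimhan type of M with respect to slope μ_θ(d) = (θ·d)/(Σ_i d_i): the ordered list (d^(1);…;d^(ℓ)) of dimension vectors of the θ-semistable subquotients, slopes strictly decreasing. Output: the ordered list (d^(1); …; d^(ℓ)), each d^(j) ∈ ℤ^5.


Interval decomposition of M: I[1,1]^3, I[1,3], I[4,5], I[5,5].
HN type (ℓ=3): μ^(1)=49; μ^(2)=31; μ^(3)=-32

((0, 0, 0, 0, 2); (0, 1, 1, 0, 0); (4, 0, 0, 1, 0))


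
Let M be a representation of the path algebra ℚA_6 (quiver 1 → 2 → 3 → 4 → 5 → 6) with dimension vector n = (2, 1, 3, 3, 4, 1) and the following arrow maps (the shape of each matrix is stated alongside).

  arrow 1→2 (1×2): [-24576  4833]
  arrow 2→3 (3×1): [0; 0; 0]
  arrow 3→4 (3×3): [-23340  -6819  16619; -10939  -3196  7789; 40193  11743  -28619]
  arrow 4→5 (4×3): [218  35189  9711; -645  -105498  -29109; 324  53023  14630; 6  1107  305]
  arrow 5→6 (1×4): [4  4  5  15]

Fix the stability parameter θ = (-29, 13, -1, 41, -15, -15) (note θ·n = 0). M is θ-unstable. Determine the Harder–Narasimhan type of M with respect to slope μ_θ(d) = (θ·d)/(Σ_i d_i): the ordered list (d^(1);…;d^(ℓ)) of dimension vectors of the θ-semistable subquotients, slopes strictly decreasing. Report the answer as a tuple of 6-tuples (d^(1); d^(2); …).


Barcode: M ≅ I[1,1], I[1,2], I[3,5]^2, I[3,6], I[5,5]. HN layers by μ_θ (5 steps, strictly decreasing):
  μ^(1)=13; μ^(2)=11/3; μ^(3)=-1; μ^(4)=-15; μ^(5)=-29

((0, 1, 0, 2, 2, 0); (0, 0, 0, 1, 1, 1); (0, 0, 3, 0, 0, 0); (0, 0, 0, 0, 1, 0); (2, 0, 0, 0, 0, 0))


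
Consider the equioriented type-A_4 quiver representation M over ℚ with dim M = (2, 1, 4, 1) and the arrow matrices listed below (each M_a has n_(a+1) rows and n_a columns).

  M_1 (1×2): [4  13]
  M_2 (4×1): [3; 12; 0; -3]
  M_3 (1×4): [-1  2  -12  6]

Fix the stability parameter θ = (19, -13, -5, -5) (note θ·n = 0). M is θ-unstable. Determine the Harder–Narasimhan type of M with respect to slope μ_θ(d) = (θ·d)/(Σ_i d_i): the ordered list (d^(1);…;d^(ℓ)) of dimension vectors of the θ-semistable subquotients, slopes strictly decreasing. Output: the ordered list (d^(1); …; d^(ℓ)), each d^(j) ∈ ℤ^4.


Barcode: M ≅ I[1,1], I[1,4], I[3,3]^3. HN layers by μ_θ (3 steps, strictly decreasing):
  μ^(1)=19; μ^(2)=-1; μ^(3)=-5

((1, 0, 0, 0); (1, 1, 1, 1); (0, 0, 3, 0))


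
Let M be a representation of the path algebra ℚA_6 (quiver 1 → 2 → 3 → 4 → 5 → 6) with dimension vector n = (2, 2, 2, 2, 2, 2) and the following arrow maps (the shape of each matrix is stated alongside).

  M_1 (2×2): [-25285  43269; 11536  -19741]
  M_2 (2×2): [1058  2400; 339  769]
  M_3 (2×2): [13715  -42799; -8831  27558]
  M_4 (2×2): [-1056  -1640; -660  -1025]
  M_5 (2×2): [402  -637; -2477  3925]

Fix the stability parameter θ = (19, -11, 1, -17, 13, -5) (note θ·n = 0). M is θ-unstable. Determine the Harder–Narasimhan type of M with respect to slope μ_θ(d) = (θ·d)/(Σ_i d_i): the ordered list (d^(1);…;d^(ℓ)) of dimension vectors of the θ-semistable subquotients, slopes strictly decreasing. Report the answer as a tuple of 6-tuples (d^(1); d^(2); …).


Interval decomposition of M: I[1,4], I[1,6], I[5,6].
HN type (ℓ=2): μ^(1)=4; μ^(2)=-2

((0, 0, 0, 0, 2, 2); (2, 2, 2, 2, 0, 0))


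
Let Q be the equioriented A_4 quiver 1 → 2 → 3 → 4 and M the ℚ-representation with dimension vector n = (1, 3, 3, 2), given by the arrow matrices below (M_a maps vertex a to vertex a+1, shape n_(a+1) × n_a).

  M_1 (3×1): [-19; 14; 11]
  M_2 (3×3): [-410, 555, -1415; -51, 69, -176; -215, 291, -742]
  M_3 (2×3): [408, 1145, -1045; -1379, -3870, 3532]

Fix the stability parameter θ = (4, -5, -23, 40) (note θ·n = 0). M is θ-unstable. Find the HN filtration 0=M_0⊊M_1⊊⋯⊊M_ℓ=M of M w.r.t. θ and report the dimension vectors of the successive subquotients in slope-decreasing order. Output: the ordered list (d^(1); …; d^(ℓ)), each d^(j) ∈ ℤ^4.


Barcode: M ≅ I[1,4], I[2,2], I[2,3], I[3,4]. HN layers by μ_θ (5 steps, strictly decreasing):
  μ^(1)=40; μ^(2)=-5; μ^(3)=-8; μ^(4)=-14; μ^(5)=-23

((0, 0, 0, 2); (0, 1, 0, 0); (1, 1, 1, 0); (0, 1, 1, 0); (0, 0, 1, 0))


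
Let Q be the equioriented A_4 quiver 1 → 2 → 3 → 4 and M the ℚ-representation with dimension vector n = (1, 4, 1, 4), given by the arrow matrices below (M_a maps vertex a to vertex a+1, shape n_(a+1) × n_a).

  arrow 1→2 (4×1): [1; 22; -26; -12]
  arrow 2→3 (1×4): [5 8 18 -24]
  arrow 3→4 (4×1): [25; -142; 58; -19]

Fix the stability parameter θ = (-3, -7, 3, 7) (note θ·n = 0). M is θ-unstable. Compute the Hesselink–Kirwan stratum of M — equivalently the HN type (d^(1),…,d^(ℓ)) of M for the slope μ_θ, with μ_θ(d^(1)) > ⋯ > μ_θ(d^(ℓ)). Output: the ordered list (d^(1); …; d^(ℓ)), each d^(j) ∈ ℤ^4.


Via rank(M_{q-1}∘⋯∘M_p): M ≅ I[1,4], I[2,2]^3, I[4,4]^3.
μ_θ-semistable layers: μ^(1)=7; μ^(2)=3; μ^(3)=-5; μ^(4)=-7

((0, 0, 0, 4); (0, 0, 1, 0); (1, 1, 0, 0); (0, 3, 0, 0))


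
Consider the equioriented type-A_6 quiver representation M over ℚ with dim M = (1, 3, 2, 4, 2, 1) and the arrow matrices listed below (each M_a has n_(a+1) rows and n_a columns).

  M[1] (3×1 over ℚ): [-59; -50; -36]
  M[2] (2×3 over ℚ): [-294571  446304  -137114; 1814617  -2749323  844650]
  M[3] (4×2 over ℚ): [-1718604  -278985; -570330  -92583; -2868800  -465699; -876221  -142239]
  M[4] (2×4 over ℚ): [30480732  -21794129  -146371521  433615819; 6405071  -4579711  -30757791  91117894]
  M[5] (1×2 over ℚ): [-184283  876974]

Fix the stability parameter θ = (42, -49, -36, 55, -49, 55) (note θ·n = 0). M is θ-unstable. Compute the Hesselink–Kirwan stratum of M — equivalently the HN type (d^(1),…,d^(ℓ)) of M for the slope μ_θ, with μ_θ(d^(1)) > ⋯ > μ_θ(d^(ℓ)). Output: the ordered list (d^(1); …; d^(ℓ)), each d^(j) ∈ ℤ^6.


Via rank(M_{q-1}∘⋯∘M_p): M ≅ I[1,5], I[2,2], I[2,6], I[4,4]^2.
μ_θ-semistable layers: μ^(1)=55; μ^(2)=3; μ^(3)=-43/3; μ^(4)=-36; μ^(5)=-49

((0, 0, 0, 2, 0, 1); (0, 0, 0, 2, 2, 0); (1, 1, 1, 0, 0, 0); (0, 0, 1, 0, 0, 0); (0, 2, 0, 0, 0, 0))


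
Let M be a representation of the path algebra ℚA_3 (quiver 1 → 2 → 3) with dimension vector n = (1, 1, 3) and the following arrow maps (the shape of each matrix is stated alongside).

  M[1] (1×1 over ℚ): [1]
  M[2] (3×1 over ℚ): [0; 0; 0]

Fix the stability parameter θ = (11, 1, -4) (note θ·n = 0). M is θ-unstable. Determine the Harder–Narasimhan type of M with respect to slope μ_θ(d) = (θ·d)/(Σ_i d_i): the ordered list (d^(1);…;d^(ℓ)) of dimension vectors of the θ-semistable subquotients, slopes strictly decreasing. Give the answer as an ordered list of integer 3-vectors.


Via rank(M_{q-1}∘⋯∘M_p): M ≅ I[1,2], I[3,3]^3.
μ_θ-semistable layers: μ^(1)=6; μ^(2)=-4

((1, 1, 0); (0, 0, 3))


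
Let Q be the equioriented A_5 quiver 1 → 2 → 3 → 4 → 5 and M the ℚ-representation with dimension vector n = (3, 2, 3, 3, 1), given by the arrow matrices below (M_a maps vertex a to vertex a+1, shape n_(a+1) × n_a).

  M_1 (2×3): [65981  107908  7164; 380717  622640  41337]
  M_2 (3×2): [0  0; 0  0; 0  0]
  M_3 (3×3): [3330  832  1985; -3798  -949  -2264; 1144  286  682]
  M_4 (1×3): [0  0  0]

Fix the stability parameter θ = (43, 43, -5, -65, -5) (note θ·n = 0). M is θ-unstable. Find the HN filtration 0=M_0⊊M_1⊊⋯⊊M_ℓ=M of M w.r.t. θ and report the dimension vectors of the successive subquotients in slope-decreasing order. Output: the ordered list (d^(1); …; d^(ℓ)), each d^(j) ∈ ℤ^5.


Interval decomposition of M: I[1,1], I[1,2]^2, I[3,3], I[3,4]^2, I[4,4], I[5,5].
HN type (ℓ=4): μ^(1)=43; μ^(2)=-5; μ^(3)=-35; μ^(4)=-65

((3, 2, 0, 0, 0); (0, 0, 1, 0, 1); (0, 0, 2, 2, 0); (0, 0, 0, 1, 0))


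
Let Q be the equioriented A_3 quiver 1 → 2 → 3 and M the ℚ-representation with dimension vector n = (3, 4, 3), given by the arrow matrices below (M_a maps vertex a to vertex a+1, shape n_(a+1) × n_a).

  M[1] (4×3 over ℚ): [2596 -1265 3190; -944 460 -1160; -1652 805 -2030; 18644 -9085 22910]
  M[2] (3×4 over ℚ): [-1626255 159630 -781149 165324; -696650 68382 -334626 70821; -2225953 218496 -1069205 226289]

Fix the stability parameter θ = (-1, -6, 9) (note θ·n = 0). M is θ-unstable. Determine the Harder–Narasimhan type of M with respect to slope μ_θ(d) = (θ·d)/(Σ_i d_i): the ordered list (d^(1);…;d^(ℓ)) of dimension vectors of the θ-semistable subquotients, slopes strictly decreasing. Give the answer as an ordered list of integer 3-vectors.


Interval decomposition of M: I[1,1]^2, I[1,3], I[2,2], I[2,3]^2.
HN type (ℓ=4): μ^(1)=9; μ^(2)=-1; μ^(3)=-7/2; μ^(4)=-6

((0, 0, 3); (2, 0, 0); (1, 1, 0); (0, 3, 0))


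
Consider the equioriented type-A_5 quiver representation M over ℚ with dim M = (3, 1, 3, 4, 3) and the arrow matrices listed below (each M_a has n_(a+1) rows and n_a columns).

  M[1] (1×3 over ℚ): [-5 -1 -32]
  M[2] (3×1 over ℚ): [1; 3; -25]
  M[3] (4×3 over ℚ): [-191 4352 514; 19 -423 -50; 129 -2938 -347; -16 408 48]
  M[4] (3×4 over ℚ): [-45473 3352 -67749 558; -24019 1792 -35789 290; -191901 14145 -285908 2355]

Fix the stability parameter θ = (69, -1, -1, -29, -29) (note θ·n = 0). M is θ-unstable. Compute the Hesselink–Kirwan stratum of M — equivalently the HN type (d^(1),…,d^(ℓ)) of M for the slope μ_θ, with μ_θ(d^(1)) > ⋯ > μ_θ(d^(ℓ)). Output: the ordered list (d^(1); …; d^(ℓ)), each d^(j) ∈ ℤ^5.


Barcode: M ≅ I[1,1]^2, I[1,5], I[3,5]^2, I[4,4]. HN layers by μ_θ (4 steps, strictly decreasing):
  μ^(1)=69; μ^(2)=9/5; μ^(3)=-59/3; μ^(4)=-29

((2, 0, 0, 0, 0); (1, 1, 1, 1, 1); (0, 0, 2, 2, 2); (0, 0, 0, 1, 0))


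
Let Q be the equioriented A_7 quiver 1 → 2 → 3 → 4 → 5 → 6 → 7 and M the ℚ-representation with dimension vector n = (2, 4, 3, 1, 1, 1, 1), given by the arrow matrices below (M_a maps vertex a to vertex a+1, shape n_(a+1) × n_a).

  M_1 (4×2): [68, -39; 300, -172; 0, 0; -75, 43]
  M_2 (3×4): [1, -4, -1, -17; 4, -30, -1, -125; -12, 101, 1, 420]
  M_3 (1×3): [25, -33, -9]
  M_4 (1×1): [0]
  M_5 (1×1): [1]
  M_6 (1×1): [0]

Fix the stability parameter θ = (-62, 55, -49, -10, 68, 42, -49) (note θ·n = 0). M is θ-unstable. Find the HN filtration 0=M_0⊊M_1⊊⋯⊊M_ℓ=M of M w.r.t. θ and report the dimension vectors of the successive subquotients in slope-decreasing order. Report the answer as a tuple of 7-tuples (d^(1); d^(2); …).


Interval decomposition of M: I[1,3], I[1,4], I[2,2], I[2,3], I[5,6], I[7,7].
HN type (ℓ=5): μ^(1)=55; μ^(2)=3; μ^(3)=-4/3; μ^(4)=-49; μ^(5)=-62

((0, 1, 0, 0, 1, 1, 0); (0, 2, 2, 0, 0, 0, 0); (0, 1, 1, 1, 0, 0, 0); (0, 0, 0, 0, 0, 0, 1); (2, 0, 0, 0, 0, 0, 0))


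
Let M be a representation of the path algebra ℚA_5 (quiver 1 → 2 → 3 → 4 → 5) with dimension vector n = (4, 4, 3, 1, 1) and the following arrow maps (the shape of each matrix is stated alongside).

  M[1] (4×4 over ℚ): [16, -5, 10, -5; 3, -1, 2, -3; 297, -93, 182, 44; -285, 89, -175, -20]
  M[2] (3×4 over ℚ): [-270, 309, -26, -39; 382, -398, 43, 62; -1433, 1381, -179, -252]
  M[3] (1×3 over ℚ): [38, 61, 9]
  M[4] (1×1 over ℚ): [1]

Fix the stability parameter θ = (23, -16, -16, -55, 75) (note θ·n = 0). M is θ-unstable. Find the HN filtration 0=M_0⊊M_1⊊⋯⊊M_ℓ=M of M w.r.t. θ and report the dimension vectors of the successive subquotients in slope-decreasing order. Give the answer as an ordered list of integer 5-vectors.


Via rank(M_{q-1}∘⋯∘M_p): M ≅ I[1,2], I[1,3]^2, I[1,5].
μ_θ-semistable layers: μ^(1)=75; μ^(2)=7/2; μ^(3)=-3; μ^(4)=-16

((0, 0, 0, 0, 1); (1, 1, 0, 0, 0); (2, 2, 2, 0, 0); (1, 1, 1, 1, 0))


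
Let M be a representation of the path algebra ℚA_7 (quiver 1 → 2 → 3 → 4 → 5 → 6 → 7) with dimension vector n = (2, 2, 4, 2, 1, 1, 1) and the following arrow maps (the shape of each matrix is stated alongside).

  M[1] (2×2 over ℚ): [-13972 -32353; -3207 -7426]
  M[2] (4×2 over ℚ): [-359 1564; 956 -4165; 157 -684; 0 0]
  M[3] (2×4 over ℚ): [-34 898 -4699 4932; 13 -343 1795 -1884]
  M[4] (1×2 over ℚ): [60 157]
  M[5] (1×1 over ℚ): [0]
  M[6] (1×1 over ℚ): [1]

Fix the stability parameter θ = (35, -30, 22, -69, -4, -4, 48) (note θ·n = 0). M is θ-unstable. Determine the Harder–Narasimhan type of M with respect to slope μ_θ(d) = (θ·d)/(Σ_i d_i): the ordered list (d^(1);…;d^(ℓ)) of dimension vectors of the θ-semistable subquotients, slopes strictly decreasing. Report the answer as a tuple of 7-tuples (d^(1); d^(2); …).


Via rank(M_{q-1}∘⋯∘M_p): M ≅ I[1,4], I[1,5], I[3,3]^2, I[6,7].
μ_θ-semistable layers: μ^(1)=48; μ^(2)=22; μ^(3)=-4; μ^(4)=-21/2

((0, 0, 0, 0, 0, 0, 1); (0, 0, 2, 0, 0, 0, 0); (0, 0, 0, 0, 1, 1, 0); (2, 2, 2, 2, 0, 0, 0))


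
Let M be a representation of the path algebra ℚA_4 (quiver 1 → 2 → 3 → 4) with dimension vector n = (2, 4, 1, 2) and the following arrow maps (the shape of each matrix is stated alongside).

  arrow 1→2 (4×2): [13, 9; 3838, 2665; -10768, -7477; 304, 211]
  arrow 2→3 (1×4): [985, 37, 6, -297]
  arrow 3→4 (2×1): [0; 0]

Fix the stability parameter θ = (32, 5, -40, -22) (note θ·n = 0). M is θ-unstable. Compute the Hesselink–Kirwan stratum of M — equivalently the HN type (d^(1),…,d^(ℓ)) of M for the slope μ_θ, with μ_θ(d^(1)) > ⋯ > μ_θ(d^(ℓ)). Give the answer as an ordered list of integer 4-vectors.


Interval decomposition of M: I[1,2], I[1,3], I[2,2]^2, I[4,4]^2.
HN type (ℓ=4): μ^(1)=37/2; μ^(2)=5; μ^(3)=-1; μ^(4)=-22

((1, 1, 0, 0); (0, 2, 0, 0); (1, 1, 1, 0); (0, 0, 0, 2))


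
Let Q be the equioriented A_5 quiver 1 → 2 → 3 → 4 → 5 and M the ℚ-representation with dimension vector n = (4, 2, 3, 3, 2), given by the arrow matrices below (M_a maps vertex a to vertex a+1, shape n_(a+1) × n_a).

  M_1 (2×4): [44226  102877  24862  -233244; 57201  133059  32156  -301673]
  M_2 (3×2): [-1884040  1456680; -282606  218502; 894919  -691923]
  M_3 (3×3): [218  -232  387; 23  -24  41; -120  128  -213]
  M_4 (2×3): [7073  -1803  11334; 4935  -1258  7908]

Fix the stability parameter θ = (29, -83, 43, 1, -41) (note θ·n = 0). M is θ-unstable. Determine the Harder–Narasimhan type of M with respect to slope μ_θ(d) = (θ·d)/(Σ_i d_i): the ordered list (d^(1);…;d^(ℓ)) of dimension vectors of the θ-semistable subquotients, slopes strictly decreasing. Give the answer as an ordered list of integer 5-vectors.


Barcode: M ≅ I[1,1]^2, I[1,2], I[1,5], I[3,4], I[3,5]. HN layers by μ_θ (4 steps, strictly decreasing):
  μ^(1)=29; μ^(2)=22; μ^(3)=1; μ^(4)=-27

((2, 0, 0, 0, 0); (0, 0, 1, 1, 0); (0, 0, 2, 2, 2); (2, 2, 0, 0, 0))


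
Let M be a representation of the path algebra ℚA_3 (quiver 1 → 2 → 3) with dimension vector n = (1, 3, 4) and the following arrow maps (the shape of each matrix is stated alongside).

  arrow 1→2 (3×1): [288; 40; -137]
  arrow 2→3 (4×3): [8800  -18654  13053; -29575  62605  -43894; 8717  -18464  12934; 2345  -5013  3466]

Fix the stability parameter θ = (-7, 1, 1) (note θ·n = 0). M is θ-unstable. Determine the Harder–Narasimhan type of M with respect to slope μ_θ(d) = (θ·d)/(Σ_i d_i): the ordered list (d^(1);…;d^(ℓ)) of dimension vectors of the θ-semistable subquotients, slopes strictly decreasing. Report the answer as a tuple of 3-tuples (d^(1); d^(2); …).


Barcode: M ≅ I[1,3], I[2,3]^2, I[3,3]. HN layers by μ_θ (2 steps, strictly decreasing):
  μ^(1)=1; μ^(2)=-7

((0, 3, 4); (1, 0, 0))


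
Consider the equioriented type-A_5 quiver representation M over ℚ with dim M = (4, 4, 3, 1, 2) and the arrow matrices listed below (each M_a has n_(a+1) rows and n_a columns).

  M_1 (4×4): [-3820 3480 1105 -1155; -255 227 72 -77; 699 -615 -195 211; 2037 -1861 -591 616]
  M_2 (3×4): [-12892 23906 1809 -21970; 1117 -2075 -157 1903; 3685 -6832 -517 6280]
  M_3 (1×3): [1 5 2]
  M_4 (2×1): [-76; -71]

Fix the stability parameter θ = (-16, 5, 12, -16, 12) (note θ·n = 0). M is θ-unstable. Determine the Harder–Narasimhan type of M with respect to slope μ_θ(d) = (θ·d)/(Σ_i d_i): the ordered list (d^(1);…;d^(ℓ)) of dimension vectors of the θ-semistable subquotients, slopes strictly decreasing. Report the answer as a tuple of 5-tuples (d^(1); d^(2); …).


Interval decomposition of M: I[1,1], I[1,3]^2, I[1,5], I[2,2], I[5,5].
HN type (ℓ=4): μ^(1)=12; μ^(2)=5; μ^(3)=1/3; μ^(4)=-16

((0, 0, 2, 0, 2); (0, 3, 0, 0, 0); (0, 1, 1, 1, 0); (4, 0, 0, 0, 0))


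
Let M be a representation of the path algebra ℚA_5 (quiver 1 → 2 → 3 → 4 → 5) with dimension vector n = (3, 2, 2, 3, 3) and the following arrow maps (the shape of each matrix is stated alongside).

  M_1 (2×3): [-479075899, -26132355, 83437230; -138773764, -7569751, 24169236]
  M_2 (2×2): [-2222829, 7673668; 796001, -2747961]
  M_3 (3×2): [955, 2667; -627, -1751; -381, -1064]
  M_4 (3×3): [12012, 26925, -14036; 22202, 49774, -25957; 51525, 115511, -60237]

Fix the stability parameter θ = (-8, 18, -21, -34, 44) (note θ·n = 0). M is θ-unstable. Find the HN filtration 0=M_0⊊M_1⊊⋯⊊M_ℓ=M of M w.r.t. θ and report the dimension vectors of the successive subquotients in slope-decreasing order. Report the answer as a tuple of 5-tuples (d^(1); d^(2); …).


Via rank(M_{q-1}∘⋯∘M_p): M ≅ I[1,1], I[1,5]^2, I[4,5].
μ_θ-semistable layers: μ^(1)=44; μ^(2)=-8; μ^(3)=-45/4; μ^(4)=-34

((0, 0, 0, 0, 3); (1, 0, 0, 0, 0); (2, 2, 2, 2, 0); (0, 0, 0, 1, 0))


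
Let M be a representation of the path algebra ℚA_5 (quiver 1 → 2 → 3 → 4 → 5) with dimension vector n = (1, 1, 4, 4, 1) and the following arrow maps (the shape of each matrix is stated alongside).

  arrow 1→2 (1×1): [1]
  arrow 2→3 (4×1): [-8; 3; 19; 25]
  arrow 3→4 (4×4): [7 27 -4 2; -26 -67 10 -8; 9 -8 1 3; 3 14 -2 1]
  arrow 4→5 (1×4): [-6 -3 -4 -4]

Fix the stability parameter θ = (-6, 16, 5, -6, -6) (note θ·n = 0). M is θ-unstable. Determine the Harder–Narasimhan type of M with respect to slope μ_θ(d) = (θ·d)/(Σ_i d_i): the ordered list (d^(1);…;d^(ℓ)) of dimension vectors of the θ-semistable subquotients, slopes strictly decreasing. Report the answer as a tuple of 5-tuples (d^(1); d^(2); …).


Via rank(M_{q-1}∘⋯∘M_p): M ≅ I[1,5], I[3,4]^3.
μ_θ-semistable layers: μ^(1)=9/4; μ^(2)=-1/2; μ^(3)=-6

((0, 1, 1, 1, 1); (0, 0, 3, 3, 0); (1, 0, 0, 0, 0))


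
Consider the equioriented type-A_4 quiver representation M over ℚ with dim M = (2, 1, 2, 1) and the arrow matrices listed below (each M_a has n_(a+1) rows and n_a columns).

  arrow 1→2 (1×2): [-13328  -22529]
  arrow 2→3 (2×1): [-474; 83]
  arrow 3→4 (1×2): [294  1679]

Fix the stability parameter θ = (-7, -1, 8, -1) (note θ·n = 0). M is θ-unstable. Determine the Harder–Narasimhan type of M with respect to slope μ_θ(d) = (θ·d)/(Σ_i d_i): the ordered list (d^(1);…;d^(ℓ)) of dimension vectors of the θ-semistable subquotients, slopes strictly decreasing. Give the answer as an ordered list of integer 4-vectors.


Barcode: M ≅ I[1,1], I[1,4], I[3,3]. HN layers by μ_θ (4 steps, strictly decreasing):
  μ^(1)=8; μ^(2)=7/2; μ^(3)=-1; μ^(4)=-7

((0, 0, 1, 0); (0, 0, 1, 1); (0, 1, 0, 0); (2, 0, 0, 0))


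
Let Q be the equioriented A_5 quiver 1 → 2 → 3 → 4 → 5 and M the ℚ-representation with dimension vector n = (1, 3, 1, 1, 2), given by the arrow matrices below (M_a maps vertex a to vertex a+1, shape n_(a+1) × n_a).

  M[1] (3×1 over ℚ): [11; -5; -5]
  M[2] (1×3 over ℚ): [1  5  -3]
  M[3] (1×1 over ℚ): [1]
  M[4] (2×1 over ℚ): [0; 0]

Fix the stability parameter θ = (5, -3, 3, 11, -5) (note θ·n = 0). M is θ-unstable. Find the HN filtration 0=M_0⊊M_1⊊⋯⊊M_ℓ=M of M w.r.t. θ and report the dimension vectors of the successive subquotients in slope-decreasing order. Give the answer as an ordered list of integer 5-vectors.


Via rank(M_{q-1}∘⋯∘M_p): M ≅ I[1,4], I[2,2]^2, I[5,5]^2.
μ_θ-semistable layers: μ^(1)=11; μ^(2)=3; μ^(3)=1; μ^(4)=-3; μ^(5)=-5

((0, 0, 0, 1, 0); (0, 0, 1, 0, 0); (1, 1, 0, 0, 0); (0, 2, 0, 0, 0); (0, 0, 0, 0, 2))


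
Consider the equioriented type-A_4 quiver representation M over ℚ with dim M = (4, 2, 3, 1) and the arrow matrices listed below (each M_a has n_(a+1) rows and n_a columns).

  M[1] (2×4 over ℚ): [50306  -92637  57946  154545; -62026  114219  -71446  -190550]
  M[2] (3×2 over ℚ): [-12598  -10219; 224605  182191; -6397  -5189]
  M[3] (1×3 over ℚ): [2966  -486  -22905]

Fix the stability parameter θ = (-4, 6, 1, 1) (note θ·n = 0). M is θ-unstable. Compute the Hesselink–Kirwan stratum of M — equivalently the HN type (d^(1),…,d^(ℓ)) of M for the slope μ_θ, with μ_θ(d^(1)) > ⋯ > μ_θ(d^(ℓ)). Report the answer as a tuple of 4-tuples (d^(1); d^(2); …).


Barcode: M ≅ I[1,1]^2, I[1,3], I[1,4], I[3,3]. HN layers by μ_θ (4 steps, strictly decreasing):
  μ^(1)=7/2; μ^(2)=8/3; μ^(3)=1; μ^(4)=-4

((0, 1, 1, 0); (0, 1, 1, 1); (0, 0, 1, 0); (4, 0, 0, 0))


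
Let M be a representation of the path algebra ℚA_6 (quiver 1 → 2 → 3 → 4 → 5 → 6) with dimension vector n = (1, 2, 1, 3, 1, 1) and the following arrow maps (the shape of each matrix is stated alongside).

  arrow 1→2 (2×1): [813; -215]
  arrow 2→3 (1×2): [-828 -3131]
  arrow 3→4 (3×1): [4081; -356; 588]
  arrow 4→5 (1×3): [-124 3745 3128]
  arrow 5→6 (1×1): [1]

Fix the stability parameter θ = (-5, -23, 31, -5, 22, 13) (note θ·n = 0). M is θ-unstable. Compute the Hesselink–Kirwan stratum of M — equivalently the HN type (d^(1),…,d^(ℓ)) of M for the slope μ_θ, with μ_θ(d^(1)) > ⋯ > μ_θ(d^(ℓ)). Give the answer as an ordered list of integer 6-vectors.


Via rank(M_{q-1}∘⋯∘M_p): M ≅ I[1,4], I[2,2], I[4,4], I[4,6].
μ_θ-semistable layers: μ^(1)=35/2; μ^(2)=13; μ^(3)=-5; μ^(4)=-14; μ^(5)=-23

((0, 0, 0, 0, 1, 1); (0, 0, 1, 1, 0, 0); (0, 0, 0, 2, 0, 0); (1, 1, 0, 0, 0, 0); (0, 1, 0, 0, 0, 0))


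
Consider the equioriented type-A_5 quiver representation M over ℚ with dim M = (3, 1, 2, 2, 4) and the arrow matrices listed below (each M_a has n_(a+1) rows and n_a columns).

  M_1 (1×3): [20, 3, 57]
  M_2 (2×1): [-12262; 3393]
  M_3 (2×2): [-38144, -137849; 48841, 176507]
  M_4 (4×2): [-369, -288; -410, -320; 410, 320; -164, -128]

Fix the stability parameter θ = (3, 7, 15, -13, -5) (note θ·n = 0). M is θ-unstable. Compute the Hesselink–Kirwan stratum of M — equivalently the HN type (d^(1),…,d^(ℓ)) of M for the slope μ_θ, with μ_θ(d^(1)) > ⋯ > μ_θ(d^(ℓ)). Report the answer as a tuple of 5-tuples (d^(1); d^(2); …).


Via rank(M_{q-1}∘⋯∘M_p): M ≅ I[1,1]^2, I[1,5], I[3,4], I[5,5]^3.
μ_θ-semistable layers: μ^(1)=3; μ^(2)=7/5; μ^(3)=1; μ^(4)=-5

((2, 0, 0, 0, 0); (1, 1, 1, 1, 1); (0, 0, 1, 1, 0); (0, 0, 0, 0, 3))


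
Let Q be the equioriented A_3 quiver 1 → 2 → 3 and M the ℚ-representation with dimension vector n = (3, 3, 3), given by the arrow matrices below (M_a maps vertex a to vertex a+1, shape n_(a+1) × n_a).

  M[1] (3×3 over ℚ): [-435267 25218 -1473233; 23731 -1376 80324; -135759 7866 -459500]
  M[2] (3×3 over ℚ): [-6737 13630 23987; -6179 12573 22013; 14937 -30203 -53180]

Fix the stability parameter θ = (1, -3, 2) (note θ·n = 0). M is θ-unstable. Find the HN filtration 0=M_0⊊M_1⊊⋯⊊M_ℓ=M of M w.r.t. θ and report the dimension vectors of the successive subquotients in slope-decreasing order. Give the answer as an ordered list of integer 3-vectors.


Via rank(M_{q-1}∘⋯∘M_p): M ≅ I[1,3]^3.
μ_θ-semistable layers: μ^(1)=2; μ^(2)=-1

((0, 0, 3); (3, 3, 0))
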